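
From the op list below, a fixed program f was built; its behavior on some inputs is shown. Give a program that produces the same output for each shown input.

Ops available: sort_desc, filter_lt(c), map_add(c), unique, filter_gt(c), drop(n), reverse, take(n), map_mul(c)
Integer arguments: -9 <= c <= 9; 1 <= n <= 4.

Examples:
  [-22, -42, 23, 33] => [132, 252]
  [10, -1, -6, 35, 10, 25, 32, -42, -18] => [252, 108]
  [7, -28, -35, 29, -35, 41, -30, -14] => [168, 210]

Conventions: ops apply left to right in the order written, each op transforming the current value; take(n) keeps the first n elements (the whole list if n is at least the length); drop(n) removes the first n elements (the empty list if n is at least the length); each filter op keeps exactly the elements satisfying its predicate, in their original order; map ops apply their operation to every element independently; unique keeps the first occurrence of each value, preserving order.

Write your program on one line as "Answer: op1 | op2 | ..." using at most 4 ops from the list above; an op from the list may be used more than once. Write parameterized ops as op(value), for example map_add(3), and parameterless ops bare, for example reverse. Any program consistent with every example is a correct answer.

filter_lt(-9) | map_mul(-6) | take(2)

Check, running the answer program on each example:
  [-22, -42, 23, 33] -> [-22, -42] -> [132, 252] -> [132, 252]
  [10, -1, -6, 35, 10, 25, 32, -42, -18] -> [-42, -18] -> [252, 108] -> [252, 108]
  [7, -28, -35, 29, -35, 41, -30, -14] -> [-28, -35, -35, -30, -14] -> [168, 210, 210, 180, 84] -> [168, 210]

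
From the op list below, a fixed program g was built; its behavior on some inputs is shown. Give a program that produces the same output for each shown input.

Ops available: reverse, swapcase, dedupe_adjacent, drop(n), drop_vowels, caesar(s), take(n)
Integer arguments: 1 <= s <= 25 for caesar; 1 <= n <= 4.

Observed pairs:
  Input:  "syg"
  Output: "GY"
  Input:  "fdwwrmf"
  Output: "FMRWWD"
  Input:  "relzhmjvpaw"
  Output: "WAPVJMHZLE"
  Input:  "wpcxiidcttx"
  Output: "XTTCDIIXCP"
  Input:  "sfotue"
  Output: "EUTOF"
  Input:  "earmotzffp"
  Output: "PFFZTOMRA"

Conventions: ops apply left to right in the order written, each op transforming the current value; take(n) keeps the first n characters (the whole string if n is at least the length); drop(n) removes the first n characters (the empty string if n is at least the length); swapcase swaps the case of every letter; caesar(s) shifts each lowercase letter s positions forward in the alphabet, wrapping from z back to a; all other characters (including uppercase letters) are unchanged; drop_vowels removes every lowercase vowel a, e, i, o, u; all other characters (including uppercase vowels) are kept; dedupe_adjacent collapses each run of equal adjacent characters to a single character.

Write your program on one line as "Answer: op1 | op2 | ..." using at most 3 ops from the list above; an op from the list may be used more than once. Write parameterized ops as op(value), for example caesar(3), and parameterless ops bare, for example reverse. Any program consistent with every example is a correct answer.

swapcase | drop(1) | reverse

Check, running the answer program on each example:
  "syg" -> "SYG" -> "YG" -> "GY"
  "fdwwrmf" -> "FDWWRMF" -> "DWWRMF" -> "FMRWWD"
  "relzhmjvpaw" -> "RELZHMJVPAW" -> "ELZHMJVPAW" -> "WAPVJMHZLE"
  "wpcxiidcttx" -> "WPCXIIDCTTX" -> "PCXIIDCTTX" -> "XTTCDIIXCP"
  "sfotue" -> "SFOTUE" -> "FOTUE" -> "EUTOF"
  "earmotzffp" -> "EARMOTZFFP" -> "ARMOTZFFP" -> "PFFZTOMRA"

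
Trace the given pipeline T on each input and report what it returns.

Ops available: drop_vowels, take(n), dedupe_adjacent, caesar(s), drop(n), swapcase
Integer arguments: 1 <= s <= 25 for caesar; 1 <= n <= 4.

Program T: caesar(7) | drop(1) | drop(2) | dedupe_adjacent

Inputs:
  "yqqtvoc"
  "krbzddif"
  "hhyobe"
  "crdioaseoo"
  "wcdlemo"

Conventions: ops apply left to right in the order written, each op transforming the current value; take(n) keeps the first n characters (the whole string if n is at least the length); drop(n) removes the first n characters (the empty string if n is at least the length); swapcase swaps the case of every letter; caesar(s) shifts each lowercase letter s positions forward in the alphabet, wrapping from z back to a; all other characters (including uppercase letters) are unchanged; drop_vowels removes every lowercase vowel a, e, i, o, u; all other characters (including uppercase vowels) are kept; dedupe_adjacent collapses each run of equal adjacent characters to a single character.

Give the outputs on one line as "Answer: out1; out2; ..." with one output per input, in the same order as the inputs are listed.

"acvj"; "gkpm"; "vil"; "pvhzlv"; "sltv"

Execution, op by op:
  "yqqtvoc" -> "fxxacvj" -> "xxacvj" -> "acvj" -> "acvj"
  "krbzddif" -> "ryigkkpm" -> "yigkkpm" -> "gkkpm" -> "gkpm"
  "hhyobe" -> "oofvil" -> "ofvil" -> "vil" -> "vil"
  "crdioaseoo" -> "jykpvhzlvv" -> "ykpvhzlvv" -> "pvhzlvv" -> "pvhzlv"
  "wcdlemo" -> "djksltv" -> "jksltv" -> "sltv" -> "sltv"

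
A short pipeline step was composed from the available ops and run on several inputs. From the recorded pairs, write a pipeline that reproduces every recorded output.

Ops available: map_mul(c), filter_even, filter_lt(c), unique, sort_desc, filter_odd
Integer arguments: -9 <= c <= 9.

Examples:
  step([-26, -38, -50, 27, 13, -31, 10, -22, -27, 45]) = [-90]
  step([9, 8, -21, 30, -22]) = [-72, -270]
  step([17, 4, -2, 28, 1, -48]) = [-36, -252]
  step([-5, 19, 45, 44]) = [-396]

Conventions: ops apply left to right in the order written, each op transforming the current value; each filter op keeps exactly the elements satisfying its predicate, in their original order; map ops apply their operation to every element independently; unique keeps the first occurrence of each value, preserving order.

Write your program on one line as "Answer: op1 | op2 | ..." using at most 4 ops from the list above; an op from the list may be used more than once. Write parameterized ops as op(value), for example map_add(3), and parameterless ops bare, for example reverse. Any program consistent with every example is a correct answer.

map_mul(-9) | filter_lt(-8) | sort_desc | filter_even

Check, running the answer program on each example:
  [-26, -38, -50, 27, 13, -31, 10, -22, -27, 45] -> [234, 342, 450, -243, -117, 279, -90, 198, 243, -405] -> [-243, -117, -90, -405] -> [-90, -117, -243, -405] -> [-90]
  [9, 8, -21, 30, -22] -> [-81, -72, 189, -270, 198] -> [-81, -72, -270] -> [-72, -81, -270] -> [-72, -270]
  [17, 4, -2, 28, 1, -48] -> [-153, -36, 18, -252, -9, 432] -> [-153, -36, -252, -9] -> [-9, -36, -153, -252] -> [-36, -252]
  [-5, 19, 45, 44] -> [45, -171, -405, -396] -> [-171, -405, -396] -> [-171, -396, -405] -> [-396]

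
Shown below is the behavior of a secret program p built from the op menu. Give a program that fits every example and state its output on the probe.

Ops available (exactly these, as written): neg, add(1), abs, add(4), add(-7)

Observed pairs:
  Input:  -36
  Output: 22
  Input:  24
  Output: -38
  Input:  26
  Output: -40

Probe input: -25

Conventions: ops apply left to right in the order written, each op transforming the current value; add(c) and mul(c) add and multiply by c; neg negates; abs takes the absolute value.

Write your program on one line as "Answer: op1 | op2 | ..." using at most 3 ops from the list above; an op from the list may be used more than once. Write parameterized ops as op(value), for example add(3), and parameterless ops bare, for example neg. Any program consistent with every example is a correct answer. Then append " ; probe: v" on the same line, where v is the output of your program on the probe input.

neg | add(-7) | add(-7) ; probe: 11

Check, running the answer program on each example:
  -36 -> 36 -> 29 -> 22
  24 -> -24 -> -31 -> -38
  26 -> -26 -> -33 -> -40
  probe: -25 -> 25 -> 18 -> 11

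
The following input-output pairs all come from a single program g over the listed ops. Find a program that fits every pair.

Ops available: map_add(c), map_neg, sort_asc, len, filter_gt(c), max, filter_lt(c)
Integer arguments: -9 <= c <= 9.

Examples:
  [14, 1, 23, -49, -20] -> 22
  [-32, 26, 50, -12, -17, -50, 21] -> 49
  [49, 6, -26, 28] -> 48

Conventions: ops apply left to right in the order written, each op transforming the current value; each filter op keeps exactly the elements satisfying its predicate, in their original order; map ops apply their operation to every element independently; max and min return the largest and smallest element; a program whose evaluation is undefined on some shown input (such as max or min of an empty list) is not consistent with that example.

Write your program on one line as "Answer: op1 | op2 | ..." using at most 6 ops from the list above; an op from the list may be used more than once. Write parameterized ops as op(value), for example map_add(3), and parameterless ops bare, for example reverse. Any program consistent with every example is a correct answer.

filter_gt(-2) | map_add(-6) | map_add(5) | sort_asc | max

Check, running the answer program on each example:
  [14, 1, 23, -49, -20] -> [14, 1, 23] -> [8, -5, 17] -> [13, 0, 22] -> [0, 13, 22] -> 22
  [-32, 26, 50, -12, -17, -50, 21] -> [26, 50, 21] -> [20, 44, 15] -> [25, 49, 20] -> [20, 25, 49] -> 49
  [49, 6, -26, 28] -> [49, 6, 28] -> [43, 0, 22] -> [48, 5, 27] -> [5, 27, 48] -> 48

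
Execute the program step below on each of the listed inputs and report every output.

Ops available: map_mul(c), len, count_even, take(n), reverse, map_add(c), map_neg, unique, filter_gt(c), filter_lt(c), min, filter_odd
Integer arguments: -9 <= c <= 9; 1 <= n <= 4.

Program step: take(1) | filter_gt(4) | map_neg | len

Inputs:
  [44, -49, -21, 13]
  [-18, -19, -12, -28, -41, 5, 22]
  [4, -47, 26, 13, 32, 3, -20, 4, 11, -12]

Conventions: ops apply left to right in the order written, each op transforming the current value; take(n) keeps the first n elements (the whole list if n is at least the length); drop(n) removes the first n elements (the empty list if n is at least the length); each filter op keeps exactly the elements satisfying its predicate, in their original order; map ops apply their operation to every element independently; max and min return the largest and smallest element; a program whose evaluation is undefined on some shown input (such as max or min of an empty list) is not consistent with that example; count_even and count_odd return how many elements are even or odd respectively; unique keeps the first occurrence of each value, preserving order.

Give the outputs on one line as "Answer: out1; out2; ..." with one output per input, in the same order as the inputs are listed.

1; 0; 0

Execution, op by op:
  [44, -49, -21, 13] -> [44] -> [44] -> [-44] -> 1
  [-18, -19, -12, -28, -41, 5, 22] -> [-18] -> [] -> [] -> 0
  [4, -47, 26, 13, 32, 3, -20, 4, 11, -12] -> [4] -> [] -> [] -> 0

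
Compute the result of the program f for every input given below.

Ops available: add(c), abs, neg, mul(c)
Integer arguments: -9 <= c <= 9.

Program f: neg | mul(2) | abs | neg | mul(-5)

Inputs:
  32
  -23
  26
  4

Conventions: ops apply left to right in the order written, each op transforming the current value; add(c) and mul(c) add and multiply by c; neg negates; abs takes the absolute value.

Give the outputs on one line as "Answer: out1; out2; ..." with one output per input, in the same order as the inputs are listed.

Execution, op by op:
  32 -> -32 -> -64 -> 64 -> -64 -> 320
  -23 -> 23 -> 46 -> 46 -> -46 -> 230
  26 -> -26 -> -52 -> 52 -> -52 -> 260
  4 -> -4 -> -8 -> 8 -> -8 -> 40

320; 230; 260; 40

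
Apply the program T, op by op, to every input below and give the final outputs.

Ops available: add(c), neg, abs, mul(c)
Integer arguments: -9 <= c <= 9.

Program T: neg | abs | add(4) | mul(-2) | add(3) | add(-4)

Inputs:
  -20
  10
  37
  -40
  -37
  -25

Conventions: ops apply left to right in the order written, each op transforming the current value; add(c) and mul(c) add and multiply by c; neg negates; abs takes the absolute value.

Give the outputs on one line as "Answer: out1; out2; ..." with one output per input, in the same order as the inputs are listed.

Execution, op by op:
  -20 -> 20 -> 20 -> 24 -> -48 -> -45 -> -49
  10 -> -10 -> 10 -> 14 -> -28 -> -25 -> -29
  37 -> -37 -> 37 -> 41 -> -82 -> -79 -> -83
  -40 -> 40 -> 40 -> 44 -> -88 -> -85 -> -89
  -37 -> 37 -> 37 -> 41 -> -82 -> -79 -> -83
  -25 -> 25 -> 25 -> 29 -> -58 -> -55 -> -59

-49; -29; -83; -89; -83; -59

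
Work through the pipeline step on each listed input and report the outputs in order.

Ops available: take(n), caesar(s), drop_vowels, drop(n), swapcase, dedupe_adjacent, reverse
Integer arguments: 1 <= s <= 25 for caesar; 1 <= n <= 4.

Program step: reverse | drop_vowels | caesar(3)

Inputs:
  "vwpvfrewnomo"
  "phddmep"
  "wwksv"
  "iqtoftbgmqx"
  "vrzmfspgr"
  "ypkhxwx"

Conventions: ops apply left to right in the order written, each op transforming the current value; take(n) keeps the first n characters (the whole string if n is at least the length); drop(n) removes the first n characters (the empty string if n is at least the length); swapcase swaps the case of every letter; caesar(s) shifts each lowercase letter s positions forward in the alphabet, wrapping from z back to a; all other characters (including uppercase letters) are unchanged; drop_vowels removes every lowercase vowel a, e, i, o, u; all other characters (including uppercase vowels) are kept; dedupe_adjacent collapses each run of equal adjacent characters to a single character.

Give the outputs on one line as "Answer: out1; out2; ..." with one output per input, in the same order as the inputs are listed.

Execution, op by op:
  "vwpvfrewnomo" -> "omonwerfvpwv" -> "mnwrfvpwv" -> "pqzuiyszy"
  "phddmep" -> "pemddhp" -> "pmddhp" -> "spggks"
  "wwksv" -> "vskww" -> "vskww" -> "yvnzz"
  "iqtoftbgmqx" -> "xqmgbtfotqi" -> "xqmgbtftq" -> "atpjewiwt"
  "vrzmfspgr" -> "rgpsfmzrv" -> "rgpsfmzrv" -> "ujsvipcuy"
  "ypkhxwx" -> "xwxhkpy" -> "xwxhkpy" -> "azaknsb"

"pqzuiyszy"; "spggks"; "yvnzz"; "atpjewiwt"; "ujsvipcuy"; "azaknsb"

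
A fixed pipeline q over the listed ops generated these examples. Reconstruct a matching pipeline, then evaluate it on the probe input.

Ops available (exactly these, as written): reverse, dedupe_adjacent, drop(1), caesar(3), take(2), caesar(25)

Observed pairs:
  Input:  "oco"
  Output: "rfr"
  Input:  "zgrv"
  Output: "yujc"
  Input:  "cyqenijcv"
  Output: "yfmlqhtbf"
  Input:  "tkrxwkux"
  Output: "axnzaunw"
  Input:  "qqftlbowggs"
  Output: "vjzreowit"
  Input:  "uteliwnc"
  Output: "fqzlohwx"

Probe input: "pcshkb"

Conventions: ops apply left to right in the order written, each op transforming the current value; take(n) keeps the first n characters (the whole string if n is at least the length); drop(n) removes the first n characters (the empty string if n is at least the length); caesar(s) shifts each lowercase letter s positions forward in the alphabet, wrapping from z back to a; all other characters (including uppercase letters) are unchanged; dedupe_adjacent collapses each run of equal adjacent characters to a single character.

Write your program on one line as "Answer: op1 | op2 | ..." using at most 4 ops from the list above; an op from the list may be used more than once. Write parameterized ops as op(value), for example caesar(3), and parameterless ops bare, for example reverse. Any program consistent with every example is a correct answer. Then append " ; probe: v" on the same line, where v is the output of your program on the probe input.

dedupe_adjacent | reverse | caesar(3) ; probe: "enkvfs"

Check, running the answer program on each example:
  "oco" -> "oco" -> "oco" -> "rfr"
  "zgrv" -> "zgrv" -> "vrgz" -> "yujc"
  "cyqenijcv" -> "cyqenijcv" -> "vcjineqyc" -> "yfmlqhtbf"
  "tkrxwkux" -> "tkrxwkux" -> "xukwxrkt" -> "axnzaunw"
  "qqftlbowggs" -> "qftlbowgs" -> "sgwobltfq" -> "vjzreowit"
  "uteliwnc" -> "uteliwnc" -> "cnwiletu" -> "fqzlohwx"
  probe: "pcshkb" -> "pcshkb" -> "bkhscp" -> "enkvfs"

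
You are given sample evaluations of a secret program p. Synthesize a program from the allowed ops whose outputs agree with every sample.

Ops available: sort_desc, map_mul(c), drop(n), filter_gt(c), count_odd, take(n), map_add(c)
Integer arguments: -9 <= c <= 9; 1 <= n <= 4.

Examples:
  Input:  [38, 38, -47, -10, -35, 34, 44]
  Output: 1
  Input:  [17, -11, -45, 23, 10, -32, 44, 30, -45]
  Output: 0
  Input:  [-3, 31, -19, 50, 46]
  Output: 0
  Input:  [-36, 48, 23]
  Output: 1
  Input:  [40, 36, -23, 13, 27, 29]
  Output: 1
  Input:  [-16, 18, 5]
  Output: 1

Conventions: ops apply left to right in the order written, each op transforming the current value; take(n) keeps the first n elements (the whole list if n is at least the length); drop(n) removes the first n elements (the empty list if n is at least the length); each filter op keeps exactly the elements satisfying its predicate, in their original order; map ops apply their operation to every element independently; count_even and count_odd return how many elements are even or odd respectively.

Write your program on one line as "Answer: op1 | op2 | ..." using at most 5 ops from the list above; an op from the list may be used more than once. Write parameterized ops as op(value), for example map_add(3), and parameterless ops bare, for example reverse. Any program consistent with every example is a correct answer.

filter_gt(2) | take(1) | map_add(-3) | map_mul(-9) | count_odd

Check, running the answer program on each example:
  [38, 38, -47, -10, -35, 34, 44] -> [38, 38, 34, 44] -> [38] -> [35] -> [-315] -> 1
  [17, -11, -45, 23, 10, -32, 44, 30, -45] -> [17, 23, 10, 44, 30] -> [17] -> [14] -> [-126] -> 0
  [-3, 31, -19, 50, 46] -> [31, 50, 46] -> [31] -> [28] -> [-252] -> 0
  [-36, 48, 23] -> [48, 23] -> [48] -> [45] -> [-405] -> 1
  [40, 36, -23, 13, 27, 29] -> [40, 36, 13, 27, 29] -> [40] -> [37] -> [-333] -> 1
  [-16, 18, 5] -> [18, 5] -> [18] -> [15] -> [-135] -> 1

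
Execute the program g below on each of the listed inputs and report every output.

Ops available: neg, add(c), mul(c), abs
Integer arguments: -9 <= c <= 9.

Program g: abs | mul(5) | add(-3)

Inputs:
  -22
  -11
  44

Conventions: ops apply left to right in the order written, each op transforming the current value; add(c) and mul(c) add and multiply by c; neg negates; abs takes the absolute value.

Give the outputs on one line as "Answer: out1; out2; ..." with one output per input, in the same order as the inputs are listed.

Execution, op by op:
  -22 -> 22 -> 110 -> 107
  -11 -> 11 -> 55 -> 52
  44 -> 44 -> 220 -> 217

107; 52; 217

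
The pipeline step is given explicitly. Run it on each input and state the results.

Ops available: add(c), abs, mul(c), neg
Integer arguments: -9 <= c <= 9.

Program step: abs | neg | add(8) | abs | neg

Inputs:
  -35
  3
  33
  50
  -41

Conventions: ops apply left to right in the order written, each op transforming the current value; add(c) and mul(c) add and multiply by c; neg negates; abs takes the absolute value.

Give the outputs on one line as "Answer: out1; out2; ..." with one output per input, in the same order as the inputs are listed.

-27; -5; -25; -42; -33

Execution, op by op:
  -35 -> 35 -> -35 -> -27 -> 27 -> -27
  3 -> 3 -> -3 -> 5 -> 5 -> -5
  33 -> 33 -> -33 -> -25 -> 25 -> -25
  50 -> 50 -> -50 -> -42 -> 42 -> -42
  -41 -> 41 -> -41 -> -33 -> 33 -> -33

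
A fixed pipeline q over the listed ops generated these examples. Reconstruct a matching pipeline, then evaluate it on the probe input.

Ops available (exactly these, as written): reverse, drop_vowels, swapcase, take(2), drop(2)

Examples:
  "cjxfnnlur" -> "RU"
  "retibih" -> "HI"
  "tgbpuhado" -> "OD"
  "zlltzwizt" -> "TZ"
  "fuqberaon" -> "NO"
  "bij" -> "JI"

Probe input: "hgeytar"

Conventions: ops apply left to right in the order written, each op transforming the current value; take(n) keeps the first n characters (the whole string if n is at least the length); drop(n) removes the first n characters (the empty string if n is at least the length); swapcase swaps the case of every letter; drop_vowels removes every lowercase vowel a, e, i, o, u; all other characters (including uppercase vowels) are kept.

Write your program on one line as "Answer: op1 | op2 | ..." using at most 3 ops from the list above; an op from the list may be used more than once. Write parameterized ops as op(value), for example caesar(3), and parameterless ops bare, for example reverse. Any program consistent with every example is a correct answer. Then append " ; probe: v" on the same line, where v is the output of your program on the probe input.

swapcase | reverse | take(2) ; probe: "RA"

Check, running the answer program on each example:
  "cjxfnnlur" -> "CJXFNNLUR" -> "RULNNFXJC" -> "RU"
  "retibih" -> "RETIBIH" -> "HIBITER" -> "HI"
  "tgbpuhado" -> "TGBPUHADO" -> "ODAHUPBGT" -> "OD"
  "zlltzwizt" -> "ZLLTZWIZT" -> "TZIWZTLLZ" -> "TZ"
  "fuqberaon" -> "FUQBERAON" -> "NOAREBQUF" -> "NO"
  "bij" -> "BIJ" -> "JIB" -> "JI"
  probe: "hgeytar" -> "HGEYTAR" -> "RATYEGH" -> "RA"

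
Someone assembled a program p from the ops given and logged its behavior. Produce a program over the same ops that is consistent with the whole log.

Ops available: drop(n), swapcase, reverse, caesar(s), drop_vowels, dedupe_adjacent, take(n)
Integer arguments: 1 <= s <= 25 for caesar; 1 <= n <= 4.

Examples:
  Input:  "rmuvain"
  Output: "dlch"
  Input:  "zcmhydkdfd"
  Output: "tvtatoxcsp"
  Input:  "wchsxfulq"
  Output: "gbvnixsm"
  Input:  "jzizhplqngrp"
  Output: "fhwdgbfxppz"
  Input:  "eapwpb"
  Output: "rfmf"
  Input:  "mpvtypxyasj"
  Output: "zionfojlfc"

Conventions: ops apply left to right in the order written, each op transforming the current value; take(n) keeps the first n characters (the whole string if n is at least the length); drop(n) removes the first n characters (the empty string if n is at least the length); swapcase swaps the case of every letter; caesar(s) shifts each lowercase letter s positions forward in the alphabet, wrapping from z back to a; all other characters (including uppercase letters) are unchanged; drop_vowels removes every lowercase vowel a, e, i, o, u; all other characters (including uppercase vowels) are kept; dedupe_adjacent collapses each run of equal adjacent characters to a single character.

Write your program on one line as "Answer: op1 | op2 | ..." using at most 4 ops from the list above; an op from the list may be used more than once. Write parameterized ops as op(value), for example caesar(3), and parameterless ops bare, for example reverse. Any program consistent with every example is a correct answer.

drop_vowels | reverse | caesar(16)

Check, running the answer program on each example:
  "rmuvain" -> "rmvn" -> "nvmr" -> "dlch"
  "zcmhydkdfd" -> "zcmhydkdfd" -> "dfdkdyhmcz" -> "tvtatoxcsp"
  "wchsxfulq" -> "wchsxflq" -> "qlfxshcw" -> "gbvnixsm"
  "jzizhplqngrp" -> "jzzhplqngrp" -> "prgnqlphzzj" -> "fhwdgbfxppz"
  "eapwpb" -> "pwpb" -> "bpwp" -> "rfmf"
  "mpvtypxyasj" -> "mpvtypxysj" -> "jsyxpytvpm" -> "zionfojlfc"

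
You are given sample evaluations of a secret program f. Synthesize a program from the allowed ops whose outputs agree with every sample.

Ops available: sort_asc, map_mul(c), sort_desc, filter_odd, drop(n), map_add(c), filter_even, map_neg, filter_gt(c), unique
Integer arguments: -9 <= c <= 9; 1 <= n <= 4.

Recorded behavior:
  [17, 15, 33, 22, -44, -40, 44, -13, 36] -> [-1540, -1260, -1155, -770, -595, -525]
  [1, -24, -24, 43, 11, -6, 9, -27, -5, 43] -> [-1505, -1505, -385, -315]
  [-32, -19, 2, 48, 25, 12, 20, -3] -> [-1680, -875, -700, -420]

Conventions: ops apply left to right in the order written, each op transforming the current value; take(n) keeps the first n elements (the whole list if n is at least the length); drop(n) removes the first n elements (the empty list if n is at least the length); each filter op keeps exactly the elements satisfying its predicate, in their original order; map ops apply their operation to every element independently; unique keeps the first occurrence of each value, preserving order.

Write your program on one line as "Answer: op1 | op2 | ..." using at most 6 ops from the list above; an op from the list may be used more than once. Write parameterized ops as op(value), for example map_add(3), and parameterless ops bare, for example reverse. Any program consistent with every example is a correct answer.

filter_gt(-2) | filter_gt(5) | map_mul(7) | sort_desc | map_mul(-5)

Check, running the answer program on each example:
  [17, 15, 33, 22, -44, -40, 44, -13, 36] -> [17, 15, 33, 22, 44, 36] -> [17, 15, 33, 22, 44, 36] -> [119, 105, 231, 154, 308, 252] -> [308, 252, 231, 154, 119, 105] -> [-1540, -1260, -1155, -770, -595, -525]
  [1, -24, -24, 43, 11, -6, 9, -27, -5, 43] -> [1, 43, 11, 9, 43] -> [43, 11, 9, 43] -> [301, 77, 63, 301] -> [301, 301, 77, 63] -> [-1505, -1505, -385, -315]
  [-32, -19, 2, 48, 25, 12, 20, -3] -> [2, 48, 25, 12, 20] -> [48, 25, 12, 20] -> [336, 175, 84, 140] -> [336, 175, 140, 84] -> [-1680, -875, -700, -420]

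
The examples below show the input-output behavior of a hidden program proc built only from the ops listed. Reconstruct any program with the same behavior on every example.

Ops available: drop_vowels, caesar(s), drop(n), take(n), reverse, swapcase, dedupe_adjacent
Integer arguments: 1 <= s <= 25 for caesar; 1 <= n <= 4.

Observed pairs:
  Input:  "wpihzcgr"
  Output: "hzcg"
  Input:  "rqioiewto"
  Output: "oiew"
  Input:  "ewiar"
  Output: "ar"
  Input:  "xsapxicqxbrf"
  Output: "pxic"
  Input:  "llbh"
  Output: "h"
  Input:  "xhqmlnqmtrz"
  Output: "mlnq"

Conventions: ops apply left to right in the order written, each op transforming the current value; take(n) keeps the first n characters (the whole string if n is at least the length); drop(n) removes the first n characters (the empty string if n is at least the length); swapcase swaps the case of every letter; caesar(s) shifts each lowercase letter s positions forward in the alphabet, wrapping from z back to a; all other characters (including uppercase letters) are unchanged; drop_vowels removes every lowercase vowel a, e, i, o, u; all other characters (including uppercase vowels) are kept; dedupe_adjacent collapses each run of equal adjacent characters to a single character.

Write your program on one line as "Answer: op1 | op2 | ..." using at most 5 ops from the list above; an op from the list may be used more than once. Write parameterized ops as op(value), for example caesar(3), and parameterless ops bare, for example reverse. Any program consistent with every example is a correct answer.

swapcase | drop(3) | swapcase | take(4)

Check, running the answer program on each example:
  "wpihzcgr" -> "WPIHZCGR" -> "HZCGR" -> "hzcgr" -> "hzcg"
  "rqioiewto" -> "RQIOIEWTO" -> "OIEWTO" -> "oiewto" -> "oiew"
  "ewiar" -> "EWIAR" -> "AR" -> "ar" -> "ar"
  "xsapxicqxbrf" -> "XSAPXICQXBRF" -> "PXICQXBRF" -> "pxicqxbrf" -> "pxic"
  "llbh" -> "LLBH" -> "H" -> "h" -> "h"
  "xhqmlnqmtrz" -> "XHQMLNQMTRZ" -> "MLNQMTRZ" -> "mlnqmtrz" -> "mlnq"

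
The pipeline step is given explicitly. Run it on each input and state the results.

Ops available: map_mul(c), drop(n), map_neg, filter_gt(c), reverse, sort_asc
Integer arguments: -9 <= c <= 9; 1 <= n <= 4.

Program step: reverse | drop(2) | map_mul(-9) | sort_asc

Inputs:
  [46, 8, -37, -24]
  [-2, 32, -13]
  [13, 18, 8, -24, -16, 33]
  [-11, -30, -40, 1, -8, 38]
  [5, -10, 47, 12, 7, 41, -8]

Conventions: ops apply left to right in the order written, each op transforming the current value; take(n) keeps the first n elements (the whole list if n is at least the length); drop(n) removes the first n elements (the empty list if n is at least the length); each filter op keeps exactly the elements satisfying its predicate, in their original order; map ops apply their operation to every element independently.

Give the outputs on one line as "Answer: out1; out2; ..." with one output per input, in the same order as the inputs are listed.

Execution, op by op:
  [46, 8, -37, -24] -> [-24, -37, 8, 46] -> [8, 46] -> [-72, -414] -> [-414, -72]
  [-2, 32, -13] -> [-13, 32, -2] -> [-2] -> [18] -> [18]
  [13, 18, 8, -24, -16, 33] -> [33, -16, -24, 8, 18, 13] -> [-24, 8, 18, 13] -> [216, -72, -162, -117] -> [-162, -117, -72, 216]
  [-11, -30, -40, 1, -8, 38] -> [38, -8, 1, -40, -30, -11] -> [1, -40, -30, -11] -> [-9, 360, 270, 99] -> [-9, 99, 270, 360]
  [5, -10, 47, 12, 7, 41, -8] -> [-8, 41, 7, 12, 47, -10, 5] -> [7, 12, 47, -10, 5] -> [-63, -108, -423, 90, -45] -> [-423, -108, -63, -45, 90]

[-414, -72]; [18]; [-162, -117, -72, 216]; [-9, 99, 270, 360]; [-423, -108, -63, -45, 90]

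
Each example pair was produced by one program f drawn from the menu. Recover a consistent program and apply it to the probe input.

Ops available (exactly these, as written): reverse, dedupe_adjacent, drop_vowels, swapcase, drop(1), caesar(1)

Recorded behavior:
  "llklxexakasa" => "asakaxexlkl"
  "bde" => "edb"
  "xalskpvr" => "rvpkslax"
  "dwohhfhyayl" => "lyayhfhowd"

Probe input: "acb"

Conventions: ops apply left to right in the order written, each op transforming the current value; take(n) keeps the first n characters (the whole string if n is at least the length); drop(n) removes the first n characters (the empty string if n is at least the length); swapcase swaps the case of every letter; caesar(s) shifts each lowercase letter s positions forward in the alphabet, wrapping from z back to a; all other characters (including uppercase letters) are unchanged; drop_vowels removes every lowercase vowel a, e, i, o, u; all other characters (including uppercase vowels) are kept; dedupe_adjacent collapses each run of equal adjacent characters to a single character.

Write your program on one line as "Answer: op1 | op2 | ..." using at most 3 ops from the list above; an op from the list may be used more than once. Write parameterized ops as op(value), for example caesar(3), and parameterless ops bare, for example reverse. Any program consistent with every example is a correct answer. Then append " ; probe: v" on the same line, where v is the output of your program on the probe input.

dedupe_adjacent | reverse ; probe: "bca"

Check, running the answer program on each example:
  "llklxexakasa" -> "lklxexakasa" -> "asakaxexlkl"
  "bde" -> "bde" -> "edb"
  "xalskpvr" -> "xalskpvr" -> "rvpkslax"
  "dwohhfhyayl" -> "dwohfhyayl" -> "lyayhfhowd"
  probe: "acb" -> "acb" -> "bca"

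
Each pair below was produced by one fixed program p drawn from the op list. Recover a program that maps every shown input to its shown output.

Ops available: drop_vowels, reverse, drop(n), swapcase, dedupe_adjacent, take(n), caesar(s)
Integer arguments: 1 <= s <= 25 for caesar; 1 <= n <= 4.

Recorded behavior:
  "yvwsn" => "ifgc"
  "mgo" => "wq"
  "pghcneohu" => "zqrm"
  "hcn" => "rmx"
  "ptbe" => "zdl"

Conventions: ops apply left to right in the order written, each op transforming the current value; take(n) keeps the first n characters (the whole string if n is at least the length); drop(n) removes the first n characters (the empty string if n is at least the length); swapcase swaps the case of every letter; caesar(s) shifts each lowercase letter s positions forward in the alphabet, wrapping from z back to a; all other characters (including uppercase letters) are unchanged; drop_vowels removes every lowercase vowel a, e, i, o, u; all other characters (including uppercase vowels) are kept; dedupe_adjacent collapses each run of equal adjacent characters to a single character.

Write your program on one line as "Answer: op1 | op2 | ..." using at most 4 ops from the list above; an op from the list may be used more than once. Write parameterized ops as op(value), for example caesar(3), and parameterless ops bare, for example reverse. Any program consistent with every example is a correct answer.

drop_vowels | caesar(10) | take(4)

Check, running the answer program on each example:
  "yvwsn" -> "yvwsn" -> "ifgcx" -> "ifgc"
  "mgo" -> "mg" -> "wq" -> "wq"
  "pghcneohu" -> "pghcnh" -> "zqrmxr" -> "zqrm"
  "hcn" -> "hcn" -> "rmx" -> "rmx"
  "ptbe" -> "ptb" -> "zdl" -> "zdl"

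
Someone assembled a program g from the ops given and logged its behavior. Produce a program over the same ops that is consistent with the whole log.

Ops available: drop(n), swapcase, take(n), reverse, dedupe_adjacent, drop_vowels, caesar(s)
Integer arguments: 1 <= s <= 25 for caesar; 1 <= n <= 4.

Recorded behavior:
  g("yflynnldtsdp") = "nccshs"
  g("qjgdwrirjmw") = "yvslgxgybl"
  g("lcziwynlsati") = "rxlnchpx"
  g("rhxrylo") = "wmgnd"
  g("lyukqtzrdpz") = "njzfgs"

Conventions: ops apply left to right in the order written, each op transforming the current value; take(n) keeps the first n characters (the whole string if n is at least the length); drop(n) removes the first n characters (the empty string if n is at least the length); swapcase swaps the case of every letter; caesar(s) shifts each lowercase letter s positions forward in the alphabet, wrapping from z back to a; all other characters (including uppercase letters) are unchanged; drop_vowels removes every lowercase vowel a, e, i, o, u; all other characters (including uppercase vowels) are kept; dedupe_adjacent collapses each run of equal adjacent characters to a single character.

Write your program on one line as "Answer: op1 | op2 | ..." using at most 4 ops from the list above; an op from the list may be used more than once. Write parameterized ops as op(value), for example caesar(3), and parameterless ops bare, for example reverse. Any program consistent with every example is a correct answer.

drop(1) | caesar(15) | drop_vowels

Check, running the answer program on each example:
  "yflynnldtsdp" -> "flynnldtsdp" -> "uanccasihse" -> "nccshs"
  "qjgdwrirjmw" -> "jgdwrirjmw" -> "yvslgxgybl" -> "yvslgxgybl"
  "lcziwynlsati" -> "cziwynlsati" -> "roxlncahpix" -> "rxlnchpx"
  "rhxrylo" -> "hxrylo" -> "wmgnad" -> "wmgnd"
  "lyukqtzrdpz" -> "yukqtzrdpz" -> "njzfiogseo" -> "njzfgs"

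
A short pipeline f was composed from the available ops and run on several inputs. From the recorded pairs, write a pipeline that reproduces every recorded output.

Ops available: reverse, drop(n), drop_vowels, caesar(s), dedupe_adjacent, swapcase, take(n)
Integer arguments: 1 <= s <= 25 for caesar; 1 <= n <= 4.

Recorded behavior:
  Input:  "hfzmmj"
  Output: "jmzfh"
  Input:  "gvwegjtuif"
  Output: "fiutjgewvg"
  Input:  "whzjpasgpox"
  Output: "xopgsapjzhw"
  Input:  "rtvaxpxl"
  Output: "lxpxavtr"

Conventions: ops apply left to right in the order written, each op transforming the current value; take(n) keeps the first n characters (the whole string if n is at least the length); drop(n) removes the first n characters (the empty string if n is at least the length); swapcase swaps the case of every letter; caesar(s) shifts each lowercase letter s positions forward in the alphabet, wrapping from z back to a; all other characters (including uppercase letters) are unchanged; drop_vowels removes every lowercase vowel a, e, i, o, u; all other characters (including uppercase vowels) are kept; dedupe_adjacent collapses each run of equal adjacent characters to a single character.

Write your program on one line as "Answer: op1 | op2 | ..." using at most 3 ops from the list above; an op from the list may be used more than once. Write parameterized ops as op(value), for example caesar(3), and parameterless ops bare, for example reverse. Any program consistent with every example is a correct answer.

reverse | dedupe_adjacent

Check, running the answer program on each example:
  "hfzmmj" -> "jmmzfh" -> "jmzfh"
  "gvwegjtuif" -> "fiutjgewvg" -> "fiutjgewvg"
  "whzjpasgpox" -> "xopgsapjzhw" -> "xopgsapjzhw"
  "rtvaxpxl" -> "lxpxavtr" -> "lxpxavtr"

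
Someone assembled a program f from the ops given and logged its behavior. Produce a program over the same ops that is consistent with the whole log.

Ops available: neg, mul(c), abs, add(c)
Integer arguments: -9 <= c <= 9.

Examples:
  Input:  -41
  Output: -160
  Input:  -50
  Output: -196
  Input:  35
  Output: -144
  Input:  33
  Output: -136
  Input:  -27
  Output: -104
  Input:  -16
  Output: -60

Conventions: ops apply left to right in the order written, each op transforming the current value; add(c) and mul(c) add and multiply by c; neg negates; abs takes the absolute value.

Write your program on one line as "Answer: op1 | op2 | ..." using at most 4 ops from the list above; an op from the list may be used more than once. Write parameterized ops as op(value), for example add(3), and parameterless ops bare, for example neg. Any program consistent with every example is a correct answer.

add(1) | abs | mul(4) | neg

Check, running the answer program on each example:
  -41 -> -40 -> 40 -> 160 -> -160
  -50 -> -49 -> 49 -> 196 -> -196
  35 -> 36 -> 36 -> 144 -> -144
  33 -> 34 -> 34 -> 136 -> -136
  -27 -> -26 -> 26 -> 104 -> -104
  -16 -> -15 -> 15 -> 60 -> -60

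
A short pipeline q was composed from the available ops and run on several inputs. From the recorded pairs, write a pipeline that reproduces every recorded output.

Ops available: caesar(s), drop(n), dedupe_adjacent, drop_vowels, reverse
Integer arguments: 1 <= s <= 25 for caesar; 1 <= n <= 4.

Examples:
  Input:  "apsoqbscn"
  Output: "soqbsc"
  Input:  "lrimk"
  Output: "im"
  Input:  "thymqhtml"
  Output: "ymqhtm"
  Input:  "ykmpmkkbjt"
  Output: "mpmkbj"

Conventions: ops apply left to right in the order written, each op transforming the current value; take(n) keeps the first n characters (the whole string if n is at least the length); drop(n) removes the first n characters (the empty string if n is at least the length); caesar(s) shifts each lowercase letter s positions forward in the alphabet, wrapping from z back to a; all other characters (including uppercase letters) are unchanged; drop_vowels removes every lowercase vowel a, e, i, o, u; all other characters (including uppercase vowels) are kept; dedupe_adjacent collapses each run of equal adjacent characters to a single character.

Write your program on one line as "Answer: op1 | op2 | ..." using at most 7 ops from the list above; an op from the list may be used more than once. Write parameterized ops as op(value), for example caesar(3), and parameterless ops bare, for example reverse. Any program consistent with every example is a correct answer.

drop(1) | reverse | drop(1) | reverse | drop(1) | dedupe_adjacent

Check, running the answer program on each example:
  "apsoqbscn" -> "psoqbscn" -> "ncsbqosp" -> "csbqosp" -> "psoqbsc" -> "soqbsc" -> "soqbsc"
  "lrimk" -> "rimk" -> "kmir" -> "mir" -> "rim" -> "im" -> "im"
  "thymqhtml" -> "hymqhtml" -> "lmthqmyh" -> "mthqmyh" -> "hymqhtm" -> "ymqhtm" -> "ymqhtm"
  "ykmpmkkbjt" -> "kmpmkkbjt" -> "tjbkkmpmk" -> "jbkkmpmk" -> "kmpmkkbj" -> "mpmkkbj" -> "mpmkbj"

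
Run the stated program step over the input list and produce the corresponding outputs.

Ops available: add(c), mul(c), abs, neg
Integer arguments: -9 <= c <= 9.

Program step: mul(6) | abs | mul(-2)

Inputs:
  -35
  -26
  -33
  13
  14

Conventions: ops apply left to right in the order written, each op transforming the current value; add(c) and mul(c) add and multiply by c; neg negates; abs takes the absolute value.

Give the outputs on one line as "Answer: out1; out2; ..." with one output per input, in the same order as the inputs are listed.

-420; -312; -396; -156; -168

Execution, op by op:
  -35 -> -210 -> 210 -> -420
  -26 -> -156 -> 156 -> -312
  -33 -> -198 -> 198 -> -396
  13 -> 78 -> 78 -> -156
  14 -> 84 -> 84 -> -168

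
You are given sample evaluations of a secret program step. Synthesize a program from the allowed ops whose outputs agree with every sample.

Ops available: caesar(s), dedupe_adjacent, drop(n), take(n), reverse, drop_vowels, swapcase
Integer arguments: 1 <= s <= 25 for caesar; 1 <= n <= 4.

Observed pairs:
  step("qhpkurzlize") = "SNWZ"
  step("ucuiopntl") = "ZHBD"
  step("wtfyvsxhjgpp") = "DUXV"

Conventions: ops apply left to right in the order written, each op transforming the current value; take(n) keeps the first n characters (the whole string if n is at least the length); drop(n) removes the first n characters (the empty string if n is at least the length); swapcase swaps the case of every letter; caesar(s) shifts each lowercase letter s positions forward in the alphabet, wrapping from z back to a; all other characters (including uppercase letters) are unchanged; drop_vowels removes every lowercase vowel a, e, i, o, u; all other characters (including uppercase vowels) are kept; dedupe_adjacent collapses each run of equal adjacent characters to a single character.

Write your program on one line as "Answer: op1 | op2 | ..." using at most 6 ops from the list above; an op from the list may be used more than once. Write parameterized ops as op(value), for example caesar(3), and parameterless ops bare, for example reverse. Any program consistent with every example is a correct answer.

reverse | dedupe_adjacent | take(4) | caesar(6) | caesar(8) | swapcase

Check, running the answer program on each example:
  "qhpkurzlize" -> "ezilzrukphq" -> "ezilzrukphq" -> "ezil" -> "kfor" -> "snwz" -> "SNWZ"
  "ucuiopntl" -> "ltnpoiucu" -> "ltnpoiucu" -> "ltnp" -> "rztv" -> "zhbd" -> "ZHBD"
  "wtfyvsxhjgpp" -> "ppgjhxsvyftw" -> "pgjhxsvyftw" -> "pgjh" -> "vmpn" -> "duxv" -> "DUXV"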